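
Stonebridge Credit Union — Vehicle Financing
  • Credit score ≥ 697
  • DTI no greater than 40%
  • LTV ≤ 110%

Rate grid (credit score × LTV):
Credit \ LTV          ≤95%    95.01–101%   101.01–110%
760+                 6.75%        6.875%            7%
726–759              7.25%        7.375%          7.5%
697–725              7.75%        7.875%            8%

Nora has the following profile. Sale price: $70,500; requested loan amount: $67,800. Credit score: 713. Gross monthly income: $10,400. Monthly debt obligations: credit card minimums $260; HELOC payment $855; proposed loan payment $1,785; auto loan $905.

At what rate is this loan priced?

7.875%

Credit score 713 ≥ 697; Total monthly debts = (260 + 855 + 1,785 + 905) = 3,805. Debt-to-income = 3,805/10,400 = 36.6% — meets 40% limit
LTV: 67,800 ÷ 70,500 = 96.2%, within 110% cap
Credit 713 → row 697–725; LTV 96.2% → column 95.01–101%. Grid cell → 7.875%.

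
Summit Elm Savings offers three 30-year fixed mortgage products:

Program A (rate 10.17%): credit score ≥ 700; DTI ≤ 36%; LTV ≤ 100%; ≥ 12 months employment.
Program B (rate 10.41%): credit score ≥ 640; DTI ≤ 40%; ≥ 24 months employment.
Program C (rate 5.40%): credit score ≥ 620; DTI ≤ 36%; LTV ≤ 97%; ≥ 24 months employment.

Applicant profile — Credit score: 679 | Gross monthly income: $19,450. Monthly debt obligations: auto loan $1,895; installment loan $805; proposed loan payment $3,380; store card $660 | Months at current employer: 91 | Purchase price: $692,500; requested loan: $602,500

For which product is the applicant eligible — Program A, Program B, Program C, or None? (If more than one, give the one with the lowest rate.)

Total debts = (1,895 + 805 + 3,380 + 660) = 6,740; DTI = 6,740/19,450 = 34.7%.
LTV = 602,500/692,500 = 87%.
Program A: score 679 < 700; DTI 34.7% ≤ 36%; LTV 87% ≤ 100%; employment 91 ≥ 12 mo → does not qualify.
Program B: score 679 ≥ 640; DTI 34.7% ≤ 40%; employment 91 ≥ 24 mo → qualifies.
Program C: score 679 ≥ 620; DTI 34.7% ≤ 36%; LTV 87% ≤ 97%; employment 91 ≥ 24 mo → qualifies.
Qualifying: Program B, Program C. Lowest rate is 5.40% → Program C.

Program C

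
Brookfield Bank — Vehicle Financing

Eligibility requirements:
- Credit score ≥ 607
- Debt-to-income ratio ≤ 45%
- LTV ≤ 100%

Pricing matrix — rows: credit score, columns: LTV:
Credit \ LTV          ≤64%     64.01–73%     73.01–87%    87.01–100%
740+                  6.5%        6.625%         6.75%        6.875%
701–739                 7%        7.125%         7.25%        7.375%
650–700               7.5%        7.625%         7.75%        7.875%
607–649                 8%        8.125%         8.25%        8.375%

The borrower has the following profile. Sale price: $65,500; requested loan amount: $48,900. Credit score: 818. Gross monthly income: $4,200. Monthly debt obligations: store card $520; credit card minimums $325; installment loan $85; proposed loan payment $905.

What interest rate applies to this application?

Credit score 818 ≥ 607; Total monthly debts = (520 + 325 + 85 + 905) = 1,835. DTI = 1,835/4,200 = 43.7% ≤ 45%
LTV: 48,900 ÷ 65,500 = 74.7%, within 100% cap
Score 818 is in the 740+ band; LTV 74.7% is in the 73.01–87% band → 6.75%.

6.75%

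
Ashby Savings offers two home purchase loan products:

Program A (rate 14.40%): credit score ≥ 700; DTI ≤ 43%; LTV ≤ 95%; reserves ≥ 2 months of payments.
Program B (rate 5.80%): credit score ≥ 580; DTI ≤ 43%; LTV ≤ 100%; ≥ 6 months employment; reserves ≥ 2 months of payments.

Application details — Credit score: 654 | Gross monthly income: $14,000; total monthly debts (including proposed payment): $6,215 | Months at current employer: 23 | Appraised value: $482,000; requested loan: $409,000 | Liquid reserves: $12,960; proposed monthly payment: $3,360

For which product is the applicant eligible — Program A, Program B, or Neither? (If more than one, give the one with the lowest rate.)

DTI = 6,215/14,000 = 44.4%.
LTV = 409,000/482,000 = 84.9%.
Reserves = 12,960/3,360 = 3.9 months.
Program A: score 654 < 700; DTI 44.4% > 43%; LTV 84.9% ≤ 95%; reserves 3.9 ≥ 2 mo → does not qualify.
Program B: score 654 ≥ 580; DTI 44.4% > 43%; LTV 84.9% ≤ 100%; employment 23 ≥ 6 mo; reserves 3.9 ≥ 2 mo → does not qualify.

Neither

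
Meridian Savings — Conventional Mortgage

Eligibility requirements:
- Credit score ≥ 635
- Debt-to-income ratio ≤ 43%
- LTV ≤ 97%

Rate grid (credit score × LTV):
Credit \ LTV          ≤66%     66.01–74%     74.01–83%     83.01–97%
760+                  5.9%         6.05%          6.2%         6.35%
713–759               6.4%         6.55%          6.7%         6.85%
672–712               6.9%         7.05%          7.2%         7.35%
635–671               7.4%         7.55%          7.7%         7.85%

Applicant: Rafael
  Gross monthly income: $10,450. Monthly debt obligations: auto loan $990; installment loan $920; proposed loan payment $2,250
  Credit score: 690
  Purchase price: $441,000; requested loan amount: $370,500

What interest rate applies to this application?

Credit score 690 ≥ 635; Total monthly debts = (990 + 920 + 2,250) = 4,160. Debt-to-income = 4,160/10,450 = 39.8% — meets 43% limit
LTV: 370,500 ÷ 441,000 = 84%, within 97% cap
Row: 690 falls in 672–712. Column: 84% falls in 83.01–97%. Rate = 7.35%.

7.35%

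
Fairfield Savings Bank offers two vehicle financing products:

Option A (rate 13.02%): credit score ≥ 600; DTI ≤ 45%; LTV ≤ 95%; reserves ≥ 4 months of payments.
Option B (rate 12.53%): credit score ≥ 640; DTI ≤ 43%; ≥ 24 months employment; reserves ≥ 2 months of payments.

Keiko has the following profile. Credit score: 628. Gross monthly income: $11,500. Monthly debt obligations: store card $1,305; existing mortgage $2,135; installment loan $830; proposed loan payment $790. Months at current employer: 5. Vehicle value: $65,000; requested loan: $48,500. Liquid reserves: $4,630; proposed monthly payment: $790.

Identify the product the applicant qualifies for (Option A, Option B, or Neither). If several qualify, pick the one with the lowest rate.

Total debts = (1,305 + 2,135 + 830 + 790) = 5,060; DTI = 5,060/11,500 = 44%.
LTV = 48,500/65,000 = 74.6%.
Reserves = 4,630/790 = 5.9 months.
Option A: score 628 ≥ 600; DTI 44% ≤ 45%; LTV 74.6% ≤ 95%; reserves 5.9 ≥ 4 mo → qualifies.
Option B: score 628 < 640; DTI 44% > 43%; employment 5 < 24 mo; reserves 5.9 ≥ 2 mo → does not qualify.

Option A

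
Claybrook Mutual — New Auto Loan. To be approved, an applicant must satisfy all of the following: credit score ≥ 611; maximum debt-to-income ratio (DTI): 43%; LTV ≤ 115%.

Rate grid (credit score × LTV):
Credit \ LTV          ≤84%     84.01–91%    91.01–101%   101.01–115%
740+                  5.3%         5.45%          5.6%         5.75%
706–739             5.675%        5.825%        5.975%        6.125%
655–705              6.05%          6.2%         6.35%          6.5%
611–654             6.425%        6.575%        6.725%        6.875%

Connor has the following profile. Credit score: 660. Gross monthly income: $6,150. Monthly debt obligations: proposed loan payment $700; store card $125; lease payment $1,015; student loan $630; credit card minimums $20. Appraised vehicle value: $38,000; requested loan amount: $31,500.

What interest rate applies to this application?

6.05%

Credit score 660 ≥ 611; Total monthly debts = (700 + 125 + 1,015 + 630 + 20) = 2,490. DTI: 2,490 ÷ 6,150 = 40.5%, within the 43% cap
Loan-to-value = 31,500/38,000 = 82.9% — pass (115% max)
Row: 660 falls in 655–705. Column: 82.9% falls in ≤84%. Rate = 6.05%.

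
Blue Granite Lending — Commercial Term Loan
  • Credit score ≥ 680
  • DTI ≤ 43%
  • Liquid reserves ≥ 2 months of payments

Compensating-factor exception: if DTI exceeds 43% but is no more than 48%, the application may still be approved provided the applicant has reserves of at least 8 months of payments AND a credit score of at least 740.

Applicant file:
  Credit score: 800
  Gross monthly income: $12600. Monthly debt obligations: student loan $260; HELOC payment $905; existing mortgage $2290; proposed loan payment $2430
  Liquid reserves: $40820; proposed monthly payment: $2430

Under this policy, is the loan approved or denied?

Credit score 800 ≥ 680 (meets base)
Total debts = (260 + 905 + 2,290 + 2,430) = 5,885. DTI = 5,885/12,600 = 46.7% > 43% — standard DTI limit exceeded.
Liquid reserves cover 40,820/2,430 = 16.8 months — ≥ 2 required
DTI 46.7% is within the 43%–48% exception band; checking compensating factors.
Reserves 16.8 ≥ 8 months; credit score 800 ≥ 740.
Both compensating conditions met → exception applies.

Approved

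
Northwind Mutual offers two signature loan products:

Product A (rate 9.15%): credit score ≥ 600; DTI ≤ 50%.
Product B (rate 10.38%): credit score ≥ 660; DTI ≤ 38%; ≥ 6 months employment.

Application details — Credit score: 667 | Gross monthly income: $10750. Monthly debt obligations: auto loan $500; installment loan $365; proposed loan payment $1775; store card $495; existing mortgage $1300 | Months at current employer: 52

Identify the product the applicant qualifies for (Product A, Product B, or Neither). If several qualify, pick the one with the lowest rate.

Product A

Total debts = (500 + 365 + 1,775 + 495 + 1,300) = 4,435; DTI = 4,435/10,750 = 41.3%.
Product A: score 667 ≥ 600; DTI 41.3% ≤ 50% → qualifies.
Product B: score 667 ≥ 660; DTI 41.3% > 38%; employment 52 ≥ 6 mo → does not qualify.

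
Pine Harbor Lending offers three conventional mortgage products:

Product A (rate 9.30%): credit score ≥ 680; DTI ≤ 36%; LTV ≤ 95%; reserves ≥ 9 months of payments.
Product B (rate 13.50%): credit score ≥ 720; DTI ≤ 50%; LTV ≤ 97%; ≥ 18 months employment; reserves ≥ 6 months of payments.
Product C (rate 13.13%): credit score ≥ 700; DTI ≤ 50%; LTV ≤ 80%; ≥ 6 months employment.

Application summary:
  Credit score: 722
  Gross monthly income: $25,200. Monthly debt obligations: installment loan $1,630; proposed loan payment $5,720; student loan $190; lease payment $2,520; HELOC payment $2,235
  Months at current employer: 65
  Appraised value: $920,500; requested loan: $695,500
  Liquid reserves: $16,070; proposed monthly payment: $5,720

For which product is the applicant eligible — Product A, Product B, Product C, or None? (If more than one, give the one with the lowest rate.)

Product C

Total debts = (1,630 + 5,720 + 190 + 2,520 + 2,235) = 12,295; DTI = 12,295/25,200 = 48.8%.
LTV = 695,500/920,500 = 75.6%.
Reserves = 16,070/5,720 = 2.8 months.
Product A: score 722 ≥ 680; DTI 48.8% > 36%; LTV 75.6% ≤ 95%; reserves 2.8 < 9 mo → does not qualify.
Product B: score 722 ≥ 720; DTI 48.8% ≤ 50%; LTV 75.6% ≤ 97%; employment 65 ≥ 18 mo; reserves 2.8 < 6 mo → does not qualify.
Product C: score 722 ≥ 700; DTI 48.8% ≤ 50%; LTV 75.6% ≤ 80%; employment 65 ≥ 6 mo → qualifies.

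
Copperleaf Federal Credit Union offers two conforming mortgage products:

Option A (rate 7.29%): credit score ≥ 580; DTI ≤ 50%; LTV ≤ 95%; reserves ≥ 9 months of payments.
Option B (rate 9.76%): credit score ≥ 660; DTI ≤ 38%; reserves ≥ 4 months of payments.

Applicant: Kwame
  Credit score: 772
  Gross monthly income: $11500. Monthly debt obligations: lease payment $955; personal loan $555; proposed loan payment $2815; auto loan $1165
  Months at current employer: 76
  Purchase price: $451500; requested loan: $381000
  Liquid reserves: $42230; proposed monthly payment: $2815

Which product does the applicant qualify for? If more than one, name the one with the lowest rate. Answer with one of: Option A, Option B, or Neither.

Option A

Total debts = (955 + 555 + 2,815 + 1,165) = 5,490; DTI = 5,490/11,500 = 47.7%.
LTV = 381,000/451,500 = 84.4%.
Reserves = 42,230/2,815 = 15.0 months.
Option A: score 772 ≥ 580; DTI 47.7% ≤ 50%; LTV 84.4% ≤ 95%; reserves 15.0 ≥ 9 mo → qualifies.
Option B: score 772 ≥ 660; DTI 47.7% > 38%; reserves 15.0 ≥ 4 mo → does not qualify.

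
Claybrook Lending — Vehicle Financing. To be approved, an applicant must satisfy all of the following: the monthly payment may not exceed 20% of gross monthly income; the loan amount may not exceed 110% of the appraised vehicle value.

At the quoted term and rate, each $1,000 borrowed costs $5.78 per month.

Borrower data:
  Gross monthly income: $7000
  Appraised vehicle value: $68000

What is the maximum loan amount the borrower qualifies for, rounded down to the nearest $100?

$74,800

Payment cap: 20% × $7,000 = $1,400/month.
At $5.78 per $1,000, that supports 1,400/5.78 × 1,000 ≈ $242,214 → $242,200.
LTV cap: 110% × $68,000 = $74,800 → $74,800.
Binding constraint: loan-to-value.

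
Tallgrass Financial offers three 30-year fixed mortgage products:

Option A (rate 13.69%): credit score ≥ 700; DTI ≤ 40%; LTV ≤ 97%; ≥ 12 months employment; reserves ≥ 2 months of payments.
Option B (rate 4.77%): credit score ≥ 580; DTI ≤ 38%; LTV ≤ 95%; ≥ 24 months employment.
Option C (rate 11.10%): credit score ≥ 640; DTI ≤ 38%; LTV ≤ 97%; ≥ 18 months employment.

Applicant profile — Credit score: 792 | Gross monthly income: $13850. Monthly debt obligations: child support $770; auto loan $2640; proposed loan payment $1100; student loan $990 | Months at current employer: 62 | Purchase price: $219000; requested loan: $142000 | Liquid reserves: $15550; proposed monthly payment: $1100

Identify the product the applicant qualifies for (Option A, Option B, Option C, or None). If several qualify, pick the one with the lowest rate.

Total debts = (770 + 2,640 + 1,100 + 990) = 5,500; DTI = 5,500/13,850 = 39.7%.
LTV = 142,000/219,000 = 64.8%.
Reserves = 15,550/1,100 = 14.1 months.
Option A: score 792 ≥ 700; DTI 39.7% ≤ 40%; LTV 64.8% ≤ 97%; employment 62 ≥ 12 mo; reserves 14.1 ≥ 2 mo → qualifies.
Option B: score 792 ≥ 580; DTI 39.7% > 38%; LTV 64.8% ≤ 95%; employment 62 ≥ 24 mo → does not qualify.
Option C: score 792 ≥ 640; DTI 39.7% > 38%; LTV 64.8% ≤ 97%; employment 62 ≥ 18 mo → does not qualify.

Option A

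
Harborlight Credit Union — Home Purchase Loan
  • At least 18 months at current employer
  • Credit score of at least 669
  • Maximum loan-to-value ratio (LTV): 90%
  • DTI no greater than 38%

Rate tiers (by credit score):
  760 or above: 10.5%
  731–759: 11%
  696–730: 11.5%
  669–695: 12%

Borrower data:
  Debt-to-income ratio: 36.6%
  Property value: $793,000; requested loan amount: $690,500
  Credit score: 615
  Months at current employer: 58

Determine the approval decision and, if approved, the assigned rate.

Credit score 615 < 669 (below minimum)
Employment 58 ≥ 18 months
DTI 36.6% is within the 38% limit
Loan-to-value = 690,500/793,000 = 87.1% — pass (90% max)
Not all requirements met → denied.

Denied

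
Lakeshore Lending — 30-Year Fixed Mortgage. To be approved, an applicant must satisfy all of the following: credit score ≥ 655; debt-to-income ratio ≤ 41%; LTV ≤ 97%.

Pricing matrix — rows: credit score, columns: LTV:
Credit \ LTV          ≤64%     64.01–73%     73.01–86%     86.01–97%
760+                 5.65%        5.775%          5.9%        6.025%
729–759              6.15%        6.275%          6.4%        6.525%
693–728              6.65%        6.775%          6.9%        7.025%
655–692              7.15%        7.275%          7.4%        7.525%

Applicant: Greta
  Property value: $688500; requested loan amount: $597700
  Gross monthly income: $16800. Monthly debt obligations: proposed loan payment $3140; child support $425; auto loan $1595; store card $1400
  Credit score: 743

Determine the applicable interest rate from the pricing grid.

6.525%

Credit score 743 ≥ 655; Total monthly debts = (3,140 + 425 + 1,595 + 1,400) = 6,560. DTI: 6,560 ÷ 16,800 = 39%, within the 41% cap
LTV = 597,700/688,500 = 86.8% ≤ 97%
Row: 743 falls in 729–759. Column: 86.8% falls in 86.01–97%. Rate = 6.525%.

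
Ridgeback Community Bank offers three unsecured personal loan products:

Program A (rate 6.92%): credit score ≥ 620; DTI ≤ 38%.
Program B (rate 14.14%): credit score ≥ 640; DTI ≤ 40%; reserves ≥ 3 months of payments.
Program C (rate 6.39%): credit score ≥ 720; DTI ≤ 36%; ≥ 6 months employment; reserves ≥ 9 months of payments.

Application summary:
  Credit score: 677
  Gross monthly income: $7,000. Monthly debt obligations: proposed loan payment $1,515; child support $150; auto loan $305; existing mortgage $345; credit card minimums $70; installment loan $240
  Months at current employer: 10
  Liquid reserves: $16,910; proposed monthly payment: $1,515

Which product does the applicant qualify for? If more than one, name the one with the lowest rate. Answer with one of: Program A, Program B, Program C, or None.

Total debts = (1,515 + 150 + 305 + 345 + 70 + 240) = 2,625; DTI = 2,625/7,000 = 37.5%.
Reserves = 16,910/1,515 = 11.2 months.
Program A: score 677 ≥ 620; DTI 37.5% ≤ 38% → qualifies.
Program B: score 677 ≥ 640; DTI 37.5% ≤ 40%; reserves 11.2 ≥ 3 mo → qualifies.
Program C: score 677 < 720; DTI 37.5% > 36%; employment 10 ≥ 6 mo; reserves 11.2 ≥ 9 mo → does not qualify.
Qualifying: Program A, Program B. Lowest rate is 6.92% → Program A.

Program A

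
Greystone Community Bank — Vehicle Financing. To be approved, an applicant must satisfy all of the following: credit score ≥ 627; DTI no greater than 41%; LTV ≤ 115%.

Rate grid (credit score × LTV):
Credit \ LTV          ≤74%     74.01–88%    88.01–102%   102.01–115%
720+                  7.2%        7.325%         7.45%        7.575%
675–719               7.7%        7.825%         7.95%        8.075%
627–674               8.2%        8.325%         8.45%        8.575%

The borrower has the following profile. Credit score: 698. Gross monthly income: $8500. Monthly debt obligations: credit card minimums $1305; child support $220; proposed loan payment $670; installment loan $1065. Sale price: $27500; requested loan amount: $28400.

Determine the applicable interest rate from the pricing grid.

Credit score 698 ≥ 627; Total monthly debts = (1,305 + 220 + 670 + 1,065) = 3,260. Debt-to-income = 3,260/8,500 = 38.4% — meets 41% limit
Loan-to-value = 28,400/27,500 = 103.3% — pass (115% max)
Row: 698 falls in 675–719. Column: 103.3% falls in 102.01–115%. Rate = 8.075%.

8.075%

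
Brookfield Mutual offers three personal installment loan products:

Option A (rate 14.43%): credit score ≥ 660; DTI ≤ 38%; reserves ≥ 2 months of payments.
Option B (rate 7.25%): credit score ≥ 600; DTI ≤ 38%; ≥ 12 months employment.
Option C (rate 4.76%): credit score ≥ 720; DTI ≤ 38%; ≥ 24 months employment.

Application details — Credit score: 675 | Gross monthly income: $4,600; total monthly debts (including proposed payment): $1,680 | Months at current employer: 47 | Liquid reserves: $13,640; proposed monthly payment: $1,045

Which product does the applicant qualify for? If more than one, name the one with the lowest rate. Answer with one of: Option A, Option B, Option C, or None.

Option B

DTI = 1,680/4,600 = 36.5%.
Reserves = 13,640/1,045 = 13.1 months.
Option A: score 675 ≥ 660; DTI 36.5% ≤ 38%; reserves 13.1 ≥ 2 mo → qualifies.
Option B: score 675 ≥ 600; DTI 36.5% ≤ 38%; employment 47 ≥ 12 mo → qualifies.
Option C: score 675 < 720; DTI 36.5% ≤ 38%; employment 47 ≥ 24 mo → does not qualify.
Qualifying: Option A, Option B. Lowest rate is 7.25% → Option B.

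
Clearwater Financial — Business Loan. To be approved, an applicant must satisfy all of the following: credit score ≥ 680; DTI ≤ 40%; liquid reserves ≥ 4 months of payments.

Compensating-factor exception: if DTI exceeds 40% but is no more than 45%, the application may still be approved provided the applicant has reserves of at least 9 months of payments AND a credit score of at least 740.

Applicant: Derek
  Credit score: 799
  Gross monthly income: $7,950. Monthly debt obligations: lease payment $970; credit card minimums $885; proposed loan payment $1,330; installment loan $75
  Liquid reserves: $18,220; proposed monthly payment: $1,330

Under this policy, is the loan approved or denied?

Approved

Credit score 799 ≥ 680 (meets base)
Total debts = (970 + 885 + 1,330 + 75) = 3,260. DTI: 3,260 ÷ 7,950 = 41%, over the 40% base limit.
Liquid reserves cover 18,220/1,330 = 13.7 months — ≥ 4 required
41% falls in the override range (40%–45%), so the compensating-factor test applies.
Override check — reserves: 13.7 mo (ok); score: 799 (ok).
Both override conditions satisfied; DTI exception granted.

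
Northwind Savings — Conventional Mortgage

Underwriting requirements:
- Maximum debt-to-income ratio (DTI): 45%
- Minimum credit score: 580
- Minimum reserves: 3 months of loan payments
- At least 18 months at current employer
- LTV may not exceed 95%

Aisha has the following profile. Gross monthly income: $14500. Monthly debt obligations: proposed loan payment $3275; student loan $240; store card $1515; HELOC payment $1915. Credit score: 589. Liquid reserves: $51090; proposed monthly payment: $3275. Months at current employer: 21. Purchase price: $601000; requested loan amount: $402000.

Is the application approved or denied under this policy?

Denied

Total monthly debts = (3,275 + 240 + 1,515 + 1,915) = 6,945. DTI = 6,945/14,500 = 47.9% > 45%
Credit score 589 ≥ 580 (meets)
Reserves: 51,090 ÷ 3,275 = 15.6 months (meets 3-month minimum)
Employment 21 ≥ 18 months
LTV = 402,000/601,000 = 66.9% ≤ 95%
Fails on DTI.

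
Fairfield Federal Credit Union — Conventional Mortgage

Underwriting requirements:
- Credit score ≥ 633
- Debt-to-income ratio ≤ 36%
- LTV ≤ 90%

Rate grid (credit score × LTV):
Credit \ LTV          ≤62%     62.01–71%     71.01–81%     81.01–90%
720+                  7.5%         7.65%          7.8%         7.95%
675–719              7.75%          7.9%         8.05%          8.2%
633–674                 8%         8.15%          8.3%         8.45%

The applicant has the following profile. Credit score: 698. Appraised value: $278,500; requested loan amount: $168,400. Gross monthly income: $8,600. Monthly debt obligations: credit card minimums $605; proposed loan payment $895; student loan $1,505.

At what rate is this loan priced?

Credit score 698 ≥ 633; Total monthly debts = (605 + 895 + 1,505) = 3,005. Debt-to-income = 3,005/8,600 = 34.9% — meets 36% limit
Loan-to-value = 168,400/278,500 = 60.5% — pass (90% max)
Row: 698 falls in 675–719. Column: 60.5% falls in ≤62%. Rate = 7.75%.

7.75%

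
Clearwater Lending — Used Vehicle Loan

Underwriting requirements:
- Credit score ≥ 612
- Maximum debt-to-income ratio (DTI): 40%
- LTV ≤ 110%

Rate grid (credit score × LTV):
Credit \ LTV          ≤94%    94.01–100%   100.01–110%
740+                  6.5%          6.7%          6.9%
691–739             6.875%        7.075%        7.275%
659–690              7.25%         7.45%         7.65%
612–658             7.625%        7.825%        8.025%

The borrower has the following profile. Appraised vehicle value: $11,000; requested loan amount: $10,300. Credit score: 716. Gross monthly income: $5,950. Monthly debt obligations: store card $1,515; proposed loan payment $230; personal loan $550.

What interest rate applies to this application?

Credit score 716 ≥ 612; Total monthly debts = (1,515 + 230 + 550) = 2,295. Debt-to-income = 2,295/5,950 = 38.6% — meets 40% limit
Loan-to-value = 10,300/11,000 = 93.6% — pass (110% max)
Score 716 is in the 691–739 band; LTV 93.6% is in the ≤94% band → 6.875%.

6.875%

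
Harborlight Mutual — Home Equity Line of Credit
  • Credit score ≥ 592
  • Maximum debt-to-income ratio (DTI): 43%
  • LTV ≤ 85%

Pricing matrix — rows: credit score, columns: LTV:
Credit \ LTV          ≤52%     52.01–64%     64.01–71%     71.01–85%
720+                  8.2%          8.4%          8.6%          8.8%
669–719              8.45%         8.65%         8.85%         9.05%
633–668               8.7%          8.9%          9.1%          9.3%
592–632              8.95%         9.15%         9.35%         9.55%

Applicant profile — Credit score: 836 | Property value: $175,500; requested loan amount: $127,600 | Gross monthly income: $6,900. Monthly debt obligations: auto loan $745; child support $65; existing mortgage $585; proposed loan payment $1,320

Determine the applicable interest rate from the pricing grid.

8.8%

Credit score 836 ≥ 592; Total monthly debts = (745 + 65 + 585 + 1,320) = 2,715. DTI: 2,715 ÷ 6,900 = 39.3%, within the 43% cap
Loan-to-value = 127,600/175,500 = 72.7% — pass (85% max)
Row: 836 falls in 720+. Column: 72.7% falls in 71.01–85%. Rate = 8.8%.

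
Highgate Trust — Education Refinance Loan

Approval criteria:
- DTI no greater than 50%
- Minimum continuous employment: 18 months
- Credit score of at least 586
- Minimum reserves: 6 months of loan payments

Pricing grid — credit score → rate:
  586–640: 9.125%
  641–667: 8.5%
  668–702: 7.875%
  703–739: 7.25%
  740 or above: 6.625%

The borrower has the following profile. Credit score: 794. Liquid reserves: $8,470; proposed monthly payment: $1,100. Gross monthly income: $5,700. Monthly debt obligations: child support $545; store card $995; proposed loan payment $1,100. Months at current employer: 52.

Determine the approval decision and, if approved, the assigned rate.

Credit score 794 ≥ 586 (meets minimum)
Reserves: 8,470 ÷ 1,100 = 7.7 months (meets 6-month minimum)
Employment 52 ≥ 18 months
Total monthly debts = (545 + 995 + 1,100) = 2,640. Debt-to-income = 2,640/5,700 = 46.3% — meets 50% limit
All requirements met. Score 794 falls in the 740 or above tier → 6.625%.

Approved at 6.625%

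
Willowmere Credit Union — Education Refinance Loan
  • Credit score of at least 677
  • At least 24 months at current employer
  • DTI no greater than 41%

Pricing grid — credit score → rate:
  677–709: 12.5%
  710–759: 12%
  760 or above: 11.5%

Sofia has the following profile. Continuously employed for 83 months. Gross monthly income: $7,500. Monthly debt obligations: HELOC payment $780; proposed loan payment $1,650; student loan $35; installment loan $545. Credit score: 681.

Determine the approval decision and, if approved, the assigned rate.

Approved at 12.5%

Credit score 681 ≥ 677 (meets minimum)
Employment 83 ≥ 24 months
Total monthly debts = (780 + 1,650 + 35 + 545) = 3,010. Debt-to-income = 3,010/7,500 = 40.1% — meets 41% limit
All requirements met. Score 681 falls in the 677–709 tier → 12.5%.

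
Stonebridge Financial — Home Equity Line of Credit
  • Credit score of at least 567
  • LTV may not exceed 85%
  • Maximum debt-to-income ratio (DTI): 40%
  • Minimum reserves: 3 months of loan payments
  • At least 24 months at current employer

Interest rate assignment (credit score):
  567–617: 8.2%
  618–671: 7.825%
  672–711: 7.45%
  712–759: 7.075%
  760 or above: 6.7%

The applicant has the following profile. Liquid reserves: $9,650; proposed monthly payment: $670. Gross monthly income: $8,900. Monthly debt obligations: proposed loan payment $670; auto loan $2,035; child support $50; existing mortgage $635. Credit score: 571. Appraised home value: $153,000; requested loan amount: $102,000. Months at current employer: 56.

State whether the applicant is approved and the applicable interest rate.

Credit score 571 ≥ 567 (meets minimum)
Employment 56 ≥ 24 months
Liquid reserves cover 9,650/670 = 14.4 months — ≥ 3 required
LTV: 102,000 ÷ 153,000 = 66.7%, within 85% cap
Total monthly debts = (670 + 2,035 + 50 + 635) = 3,390. DTI = 3,390/8,900 = 38.1% ≤ 40%
All requirements met. Score 571 falls in the 567–617 tier → 8.2%.

Approved at 8.2%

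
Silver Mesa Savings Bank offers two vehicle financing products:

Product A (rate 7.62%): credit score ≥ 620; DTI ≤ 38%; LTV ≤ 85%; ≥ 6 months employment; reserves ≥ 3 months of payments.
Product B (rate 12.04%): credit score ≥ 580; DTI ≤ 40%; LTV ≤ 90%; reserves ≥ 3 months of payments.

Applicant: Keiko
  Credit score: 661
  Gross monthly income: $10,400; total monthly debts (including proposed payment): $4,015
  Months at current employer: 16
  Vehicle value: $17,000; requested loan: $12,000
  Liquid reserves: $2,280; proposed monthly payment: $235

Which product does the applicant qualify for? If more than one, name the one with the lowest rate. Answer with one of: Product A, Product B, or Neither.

DTI = 4,015/10,400 = 38.6%.
LTV = 12,000/17,000 = 70.6%.
Reserves = 2,280/235 = 9.7 months.
Product A: score 661 ≥ 620; DTI 38.6% > 38%; LTV 70.6% ≤ 85%; employment 16 ≥ 6 mo; reserves 9.7 ≥ 3 mo → does not qualify.
Product B: score 661 ≥ 580; DTI 38.6% ≤ 40%; LTV 70.6% ≤ 90%; reserves 9.7 ≥ 3 mo → qualifies.

Product B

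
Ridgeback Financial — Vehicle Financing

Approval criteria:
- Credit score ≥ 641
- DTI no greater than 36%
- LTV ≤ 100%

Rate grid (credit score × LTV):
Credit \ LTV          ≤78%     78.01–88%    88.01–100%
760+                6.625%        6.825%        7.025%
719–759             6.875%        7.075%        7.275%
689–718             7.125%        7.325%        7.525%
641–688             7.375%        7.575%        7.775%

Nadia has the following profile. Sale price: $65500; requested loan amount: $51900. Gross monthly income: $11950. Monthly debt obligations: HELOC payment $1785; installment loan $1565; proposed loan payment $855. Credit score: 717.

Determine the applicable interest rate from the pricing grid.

Credit score 717 ≥ 641; Total monthly debts = (1,785 + 1,565 + 855) = 4,205. DTI = 4,205/11,950 = 35.2% ≤ 36%
LTV = 51,900/65,500 = 79.2% ≤ 100%
Credit 717 → row 689–718; LTV 79.2% → column 78.01–88%. Grid cell → 7.325%.

7.325%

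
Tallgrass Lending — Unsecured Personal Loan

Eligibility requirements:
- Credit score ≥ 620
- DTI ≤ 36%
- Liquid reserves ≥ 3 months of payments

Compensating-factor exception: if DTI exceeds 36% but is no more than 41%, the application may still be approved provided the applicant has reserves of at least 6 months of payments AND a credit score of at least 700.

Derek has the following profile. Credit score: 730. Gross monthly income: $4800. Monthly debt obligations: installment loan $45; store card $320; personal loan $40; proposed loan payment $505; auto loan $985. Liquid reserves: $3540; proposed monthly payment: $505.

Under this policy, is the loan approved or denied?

Approved

Credit score 730 ≥ 620 (meets base)
Total debts = (45 + 320 + 40 + 505 + 985) = 1,895. DTI: 1,895 ÷ 4,800 = 39.5%, over the 36% base limit.
Liquid reserves cover 3,540/505 = 7.0 months — ≥ 3 required
DTI 39.5% is within the 36%–41% exception band; checking compensating factors.
Reserves 7.0 ≥ 6 months; credit score 730 ≥ 700.
Both override conditions satisfied; DTI exception granted.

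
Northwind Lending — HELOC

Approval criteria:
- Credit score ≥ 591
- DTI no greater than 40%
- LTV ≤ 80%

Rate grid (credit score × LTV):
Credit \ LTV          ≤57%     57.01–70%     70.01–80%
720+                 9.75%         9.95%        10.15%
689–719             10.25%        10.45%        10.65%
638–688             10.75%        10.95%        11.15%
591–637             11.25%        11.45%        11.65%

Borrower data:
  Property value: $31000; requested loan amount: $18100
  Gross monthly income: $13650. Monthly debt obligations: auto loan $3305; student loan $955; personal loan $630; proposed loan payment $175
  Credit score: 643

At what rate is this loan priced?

Credit score 643 ≥ 591; Total monthly debts = (3,305 + 955 + 630 + 175) = 5,065. Debt-to-income = 5,065/13,650 = 37.1% — meets 40% limit
LTV = 18,100/31,000 = 58.4% ≤ 80%
Score 643 is in the 638–688 band; LTV 58.4% is in the 57.01–70% band → 10.95%.

10.95%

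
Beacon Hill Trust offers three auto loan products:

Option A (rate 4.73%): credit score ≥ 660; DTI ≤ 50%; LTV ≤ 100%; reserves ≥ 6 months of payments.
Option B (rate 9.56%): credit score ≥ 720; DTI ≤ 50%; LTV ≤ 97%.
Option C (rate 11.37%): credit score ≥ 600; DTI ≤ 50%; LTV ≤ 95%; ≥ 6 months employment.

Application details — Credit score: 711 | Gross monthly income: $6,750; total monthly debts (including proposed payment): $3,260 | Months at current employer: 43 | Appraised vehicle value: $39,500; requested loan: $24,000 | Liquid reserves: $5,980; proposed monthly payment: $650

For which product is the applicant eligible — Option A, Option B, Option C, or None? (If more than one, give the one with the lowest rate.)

Option A

DTI = 3,260/6,750 = 48.3%.
LTV = 24,000/39,500 = 60.8%.
Reserves = 5,980/650 = 9.2 months.
Option A: score 711 ≥ 660; DTI 48.3% ≤ 50%; LTV 60.8% ≤ 100%; reserves 9.2 ≥ 6 mo → qualifies.
Option B: score 711 < 720; DTI 48.3% ≤ 50%; LTV 60.8% ≤ 97% → does not qualify.
Option C: score 711 ≥ 600; DTI 48.3% ≤ 50%; LTV 60.8% ≤ 95%; employment 43 ≥ 6 mo → qualifies.
Qualifying: Option A, Option C. Lowest rate is 4.73% → Option A.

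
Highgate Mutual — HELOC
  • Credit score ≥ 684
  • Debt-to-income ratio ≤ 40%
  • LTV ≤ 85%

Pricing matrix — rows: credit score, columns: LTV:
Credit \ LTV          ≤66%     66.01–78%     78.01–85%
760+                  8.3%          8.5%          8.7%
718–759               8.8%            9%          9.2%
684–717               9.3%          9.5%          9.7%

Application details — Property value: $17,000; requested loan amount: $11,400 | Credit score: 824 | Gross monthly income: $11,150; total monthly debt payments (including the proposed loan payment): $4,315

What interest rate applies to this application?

8.5%

Credit score 824 ≥ 684; DTI: 4,315 ÷ 11,150 = 38.7%, within the 40% cap
Loan-to-value = 11,400/17,000 = 67.1% — pass (85% max)
Score 824 is in the 760+ band; LTV 67.1% is in the 66.01–78% band → 8.5%.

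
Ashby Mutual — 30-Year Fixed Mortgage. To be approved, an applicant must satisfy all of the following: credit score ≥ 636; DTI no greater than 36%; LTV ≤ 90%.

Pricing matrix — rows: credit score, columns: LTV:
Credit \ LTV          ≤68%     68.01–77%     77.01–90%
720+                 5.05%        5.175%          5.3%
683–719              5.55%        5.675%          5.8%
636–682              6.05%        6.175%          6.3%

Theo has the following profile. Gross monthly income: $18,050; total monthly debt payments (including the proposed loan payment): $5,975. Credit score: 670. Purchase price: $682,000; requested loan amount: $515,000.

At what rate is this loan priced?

Credit score 670 ≥ 636; DTI = 5,975/18,050 = 33.1% ≤ 36%
LTV = 515,000/682,000 = 75.5% ≤ 90%
Score 670 is in the 636–682 band; LTV 75.5% is in the 68.01–77% band → 6.175%.

6.175%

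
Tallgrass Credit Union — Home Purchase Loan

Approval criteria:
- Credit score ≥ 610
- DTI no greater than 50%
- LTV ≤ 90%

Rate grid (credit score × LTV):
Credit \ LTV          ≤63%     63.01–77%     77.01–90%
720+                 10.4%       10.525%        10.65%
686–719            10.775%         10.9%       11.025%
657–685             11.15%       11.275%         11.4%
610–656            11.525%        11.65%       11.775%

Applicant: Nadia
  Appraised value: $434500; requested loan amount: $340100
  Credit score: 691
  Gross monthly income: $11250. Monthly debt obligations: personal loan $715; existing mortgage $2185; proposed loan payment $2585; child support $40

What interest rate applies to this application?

11.025%

Credit score 691 ≥ 610; Total monthly debts = (715 + 2,185 + 2,585 + 40) = 5,525. DTI: 5,525 ÷ 11,250 = 49.1%, within the 50% cap
Loan-to-value = 340,100/434,500 = 78.3% — pass (90% max)
Score 691 is in the 686–719 band; LTV 78.3% is in the 77.01–90% band → 11.025%.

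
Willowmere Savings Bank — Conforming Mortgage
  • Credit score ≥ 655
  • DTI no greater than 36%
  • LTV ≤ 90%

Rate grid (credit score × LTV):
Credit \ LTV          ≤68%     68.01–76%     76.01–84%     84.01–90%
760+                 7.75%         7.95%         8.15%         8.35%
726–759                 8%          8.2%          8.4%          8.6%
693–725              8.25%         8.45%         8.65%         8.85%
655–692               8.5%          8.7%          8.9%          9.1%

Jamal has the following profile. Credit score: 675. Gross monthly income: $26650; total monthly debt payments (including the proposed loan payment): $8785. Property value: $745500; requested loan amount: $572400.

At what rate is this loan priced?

Credit score 675 ≥ 655; DTI = 8,785/26,650 = 33% ≤ 36%
LTV: 572,400 ÷ 745,500 = 76.8%, within 90% cap
Row: 675 falls in 655–692. Column: 76.8% falls in 76.01–84%. Rate = 8.9%.

8.9%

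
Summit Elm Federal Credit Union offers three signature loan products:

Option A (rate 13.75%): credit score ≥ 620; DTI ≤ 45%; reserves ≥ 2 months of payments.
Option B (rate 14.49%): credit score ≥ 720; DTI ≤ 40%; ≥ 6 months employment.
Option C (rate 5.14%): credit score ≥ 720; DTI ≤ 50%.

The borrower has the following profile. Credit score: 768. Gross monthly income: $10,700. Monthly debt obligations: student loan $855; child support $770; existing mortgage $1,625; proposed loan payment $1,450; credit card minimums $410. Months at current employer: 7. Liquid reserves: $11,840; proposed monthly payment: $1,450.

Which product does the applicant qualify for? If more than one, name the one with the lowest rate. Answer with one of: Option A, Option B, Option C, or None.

Total debts = (855 + 770 + 1,625 + 1,450 + 410) = 5,110; DTI = 5,110/10,700 = 47.8%.
Reserves = 11,840/1,450 = 8.2 months.
Option A: score 768 ≥ 620; DTI 47.8% > 45%; reserves 8.2 ≥ 2 mo → does not qualify.
Option B: score 768 ≥ 720; DTI 47.8% > 40%; employment 7 ≥ 6 mo → does not qualify.
Option C: score 768 ≥ 720; DTI 47.8% ≤ 50% → qualifies.

Option C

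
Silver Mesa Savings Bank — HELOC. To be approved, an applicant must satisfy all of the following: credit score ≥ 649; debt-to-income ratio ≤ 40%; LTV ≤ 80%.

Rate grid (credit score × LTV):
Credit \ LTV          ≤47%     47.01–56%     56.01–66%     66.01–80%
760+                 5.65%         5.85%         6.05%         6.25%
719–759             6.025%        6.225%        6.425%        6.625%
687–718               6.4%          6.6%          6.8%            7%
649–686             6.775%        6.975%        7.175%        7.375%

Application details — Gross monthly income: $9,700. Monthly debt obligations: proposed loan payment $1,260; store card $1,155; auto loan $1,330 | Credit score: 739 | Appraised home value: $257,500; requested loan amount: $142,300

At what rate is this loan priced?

6.225%

Credit score 739 ≥ 649; Total monthly debts = (1,260 + 1,155 + 1,330) = 3,745. DTI = 3,745/9,700 = 38.6% ≤ 40%
Loan-to-value = 142,300/257,500 = 55.3% — pass (80% max)
Score 739 is in the 719–759 band; LTV 55.3% is in the 47.01–56% band → 6.225%.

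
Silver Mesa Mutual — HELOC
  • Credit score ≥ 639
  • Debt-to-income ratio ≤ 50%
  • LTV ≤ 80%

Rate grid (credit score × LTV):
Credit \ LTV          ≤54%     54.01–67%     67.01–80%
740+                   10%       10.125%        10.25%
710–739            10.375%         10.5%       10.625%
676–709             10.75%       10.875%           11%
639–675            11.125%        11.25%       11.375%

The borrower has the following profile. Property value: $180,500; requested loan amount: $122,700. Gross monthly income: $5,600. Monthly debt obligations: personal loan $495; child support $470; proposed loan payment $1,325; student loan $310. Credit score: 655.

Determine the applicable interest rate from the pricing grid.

Credit score 655 ≥ 639; Total monthly debts = (495 + 470 + 1,325 + 310) = 2,600. Debt-to-income = 2,600/5,600 = 46.4% — meets 50% limit
LTV = 122,700/180,500 = 68% ≤ 80%
Row: 655 falls in 639–675. Column: 68% falls in 67.01–80%. Rate = 11.375%.

11.375%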